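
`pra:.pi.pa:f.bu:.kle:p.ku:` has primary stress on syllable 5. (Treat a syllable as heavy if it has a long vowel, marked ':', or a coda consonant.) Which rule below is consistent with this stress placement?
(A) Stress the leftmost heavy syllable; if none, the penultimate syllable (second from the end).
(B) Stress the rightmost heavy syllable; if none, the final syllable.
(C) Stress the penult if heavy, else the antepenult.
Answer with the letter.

C

Rule A → syllable 1 (observed: 5).
Rule B → syllable 6 (observed: 5).
Rule C → syllable 5 ✓.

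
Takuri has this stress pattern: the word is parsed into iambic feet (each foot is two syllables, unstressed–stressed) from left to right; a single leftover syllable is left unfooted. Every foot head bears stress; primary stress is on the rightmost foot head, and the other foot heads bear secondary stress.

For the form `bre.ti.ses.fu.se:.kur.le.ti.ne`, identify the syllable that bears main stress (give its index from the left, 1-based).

Parse left to right into iambic (σˈσ) feet: (bre.ˈti) (ses.ˈfu) (se:.ˈkur) (le.ˈti) ne. Syllable 9 is left unfooted.
Foot heads (stressed positions): 2, 4, 6, 8.
End Rule Rightmost: primary stress on the rightmost head = syllable 8.
Primary stress: syllable 8 → bre.ti.ses.fu.se:.kur.le.ˈti.ne.

8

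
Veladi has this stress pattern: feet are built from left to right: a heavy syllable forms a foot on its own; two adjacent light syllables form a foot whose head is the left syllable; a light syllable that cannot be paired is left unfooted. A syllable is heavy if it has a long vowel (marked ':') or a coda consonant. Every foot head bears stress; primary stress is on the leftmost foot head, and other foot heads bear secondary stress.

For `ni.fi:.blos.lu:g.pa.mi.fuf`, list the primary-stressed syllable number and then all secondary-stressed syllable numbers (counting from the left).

primary 2, secondary 3, 4, 5, 7

Weights: 1 ni L, 2 fi: H, 3 blos H, 4 lu:g H, 5 pa L, 6 mi L, 7 fuf H.
Parse left to right (heavy = foot alone; LL = one foot; stranded L unfooted): ni (ˈfi:) (ˈblos) (ˈlu:g) (ˈpa.mi) (ˈfuf).
Foot heads: 2, 3, 4, 5, 7.
Primary stress on the leftmost head = syllable 2.
Secondary stress on 3, 4, 5, 7: ni.ˈfi:.ˌblos.ˌlu:g.ˌpa.mi.ˌfuf.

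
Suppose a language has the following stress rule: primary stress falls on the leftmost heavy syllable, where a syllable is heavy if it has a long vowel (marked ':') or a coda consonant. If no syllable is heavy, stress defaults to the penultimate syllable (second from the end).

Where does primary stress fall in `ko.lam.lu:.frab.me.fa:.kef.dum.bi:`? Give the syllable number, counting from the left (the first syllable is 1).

Weights: 1 ko L, 2 lam H, 3 lu: H, 4 frab H, 5 me L, 6 fa: H, 7 kef H, 8 dum H, 9 bi: H.
Heavy syllables in the domain: 2, 3, 4, 6, 7, 8, 9. The leftmost is syllable 2 (lam).
Primary stress: syllable 2 → ko.ˈlam.lu:.frab.me.fa:.kef.dum.bi:.

2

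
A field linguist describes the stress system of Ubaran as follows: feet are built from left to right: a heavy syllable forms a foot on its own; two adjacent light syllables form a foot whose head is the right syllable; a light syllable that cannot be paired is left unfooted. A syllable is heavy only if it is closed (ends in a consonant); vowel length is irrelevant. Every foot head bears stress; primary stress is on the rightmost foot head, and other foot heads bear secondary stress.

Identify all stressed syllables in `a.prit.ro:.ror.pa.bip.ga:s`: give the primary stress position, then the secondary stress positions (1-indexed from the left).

primary 7, secondary 2, 4, 6

Weights: 1 a L, 2 prit H, 3 ro: L, 4 ror H, 5 pa L, 6 bip H, 7 ga:s H.
Parse left to right (heavy = foot alone; LL = one foot; stranded L unfooted): a (ˈprit) ro: (ˈror) pa (ˈbip) (ˈga:s).
Foot heads: 2, 4, 6, 7.
Primary stress on the rightmost head = syllable 7.
Secondary stress on 2, 4, 6: a.ˌprit.ro:.ˌror.pa.ˌbip.ˈga:s.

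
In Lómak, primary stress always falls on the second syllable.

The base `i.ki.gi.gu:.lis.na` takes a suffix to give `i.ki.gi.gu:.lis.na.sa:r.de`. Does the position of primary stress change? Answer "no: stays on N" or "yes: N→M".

Base `i.ki.gi.gu:.lis.na` (6 syllables):
  The word has 6 syllables; the second syllable is syllable 2 (ki).
  → primary stress on syllable 2.
Suffixed `i.ki.gi.gu:.lis.na.sa:r.de` (8 syllables):
  The word has 8 syllables; the second syllable is syllable 2 (ki).
  → primary stress on syllable 2.

no: stays on 2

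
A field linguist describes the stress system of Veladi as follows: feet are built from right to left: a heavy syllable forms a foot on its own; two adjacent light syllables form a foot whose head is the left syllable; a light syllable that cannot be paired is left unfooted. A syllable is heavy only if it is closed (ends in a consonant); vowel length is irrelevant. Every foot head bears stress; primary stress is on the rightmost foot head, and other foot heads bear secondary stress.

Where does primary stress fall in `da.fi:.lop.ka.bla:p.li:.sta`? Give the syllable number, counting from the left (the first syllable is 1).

6

Weights: 1 da L, 2 fi: L, 3 lop H, 4 ka L, 5 bla:p H, 6 li: L, 7 sta L.
Parse right to left (heavy = foot alone; LL = one foot; stranded L unfooted): (ˈda.fi:) (ˈlop) ka (ˈbla:p) (ˈli:.sta).
Foot heads: 1, 3, 5, 6.
Primary stress on the rightmost head = syllable 6.
Primary stress: syllable 6 → da.fi:.lop.ka.bla:p.ˈli:.sta.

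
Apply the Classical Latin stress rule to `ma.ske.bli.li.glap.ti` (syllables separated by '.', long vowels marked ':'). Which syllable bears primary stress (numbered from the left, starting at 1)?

Classical Latin: stress the penult if heavy (long vowel or closed), else the antepenult.
Weights: 4 li L, 5 glap H, 6 ti L.
The penult (syllable 5, glap) is heavy, so it takes stress.
Stress on syllable 5: ma.ske.bli.li.ˈglap.ti.

5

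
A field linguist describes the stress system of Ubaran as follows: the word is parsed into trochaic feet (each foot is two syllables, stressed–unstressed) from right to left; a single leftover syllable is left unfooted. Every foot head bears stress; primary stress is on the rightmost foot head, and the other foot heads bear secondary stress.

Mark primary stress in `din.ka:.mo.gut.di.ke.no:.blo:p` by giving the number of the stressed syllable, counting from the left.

7

Parse right to left into trochaic (ˈσσ) feet: (ˈdin.ka:) (ˈmo.gut) (ˈdi.ke) (ˈno:.blo:p).
Foot heads (stressed positions): 1, 3, 5, 7.
End Rule Rightmost: primary stress on the rightmost head = syllable 7.
Primary stress: syllable 7 → din.ka:.mo.gut.di.ke.ˈno:.blo:p.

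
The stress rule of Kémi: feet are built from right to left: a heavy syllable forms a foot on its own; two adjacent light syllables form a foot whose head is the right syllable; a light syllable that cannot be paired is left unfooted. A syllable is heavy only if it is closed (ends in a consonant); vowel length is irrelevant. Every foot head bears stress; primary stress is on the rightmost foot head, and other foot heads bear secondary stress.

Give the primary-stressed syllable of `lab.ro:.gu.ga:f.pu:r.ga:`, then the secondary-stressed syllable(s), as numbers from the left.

primary 5, secondary 1, 3, 4

Weights: 1 lab H, 2 ro: L, 3 gu L, 4 ga:f H, 5 pu:r H, 6 ga: L.
Parse right to left (heavy = foot alone; LL = one foot; stranded L unfooted): (ˈlab) (ro:.ˈgu) (ˈga:f) (ˈpu:r) ga:.
Foot heads: 1, 3, 4, 5.
Primary stress on the rightmost head = syllable 5.
Secondary stress on 1, 3, 4: ˌlab.ro:.ˌgu.ˌga:f.ˈpu:r.ga:.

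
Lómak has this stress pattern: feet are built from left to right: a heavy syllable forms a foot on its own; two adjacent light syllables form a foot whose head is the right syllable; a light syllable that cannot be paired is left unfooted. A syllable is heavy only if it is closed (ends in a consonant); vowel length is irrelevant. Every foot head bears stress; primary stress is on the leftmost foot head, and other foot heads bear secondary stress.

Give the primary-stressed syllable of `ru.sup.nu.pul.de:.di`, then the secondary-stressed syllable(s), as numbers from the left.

Weights: 1 ru L, 2 sup H, 3 nu L, 4 pul H, 5 de: L, 6 di L.
Parse left to right (heavy = foot alone; LL = one foot; stranded L unfooted): ru (ˈsup) nu (ˈpul) (de:.ˈdi).
Foot heads: 2, 4, 6.
Primary stress on the leftmost head = syllable 2.
Secondary stress on 4, 6: ru.ˈsup.nu.ˌpul.de:.ˌdi.

primary 2, secondary 4, 6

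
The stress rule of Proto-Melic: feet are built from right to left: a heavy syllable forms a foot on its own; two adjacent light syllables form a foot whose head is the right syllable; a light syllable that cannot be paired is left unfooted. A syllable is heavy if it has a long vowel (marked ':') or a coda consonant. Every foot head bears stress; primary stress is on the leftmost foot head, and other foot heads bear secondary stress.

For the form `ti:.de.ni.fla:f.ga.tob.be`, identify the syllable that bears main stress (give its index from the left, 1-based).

Weights: 1 ti: H, 2 de L, 3 ni L, 4 fla:f H, 5 ga L, 6 tob H, 7 be L.
Parse right to left (heavy = foot alone; LL = one foot; stranded L unfooted): (ˈti:) (de.ˈni) (ˈfla:f) ga (ˈtob) be.
Foot heads: 1, 3, 4, 6.
Primary stress on the leftmost head = syllable 1.
Primary stress: syllable 1 → ˈti:.de.ni.fla:f.ga.tob.be.

1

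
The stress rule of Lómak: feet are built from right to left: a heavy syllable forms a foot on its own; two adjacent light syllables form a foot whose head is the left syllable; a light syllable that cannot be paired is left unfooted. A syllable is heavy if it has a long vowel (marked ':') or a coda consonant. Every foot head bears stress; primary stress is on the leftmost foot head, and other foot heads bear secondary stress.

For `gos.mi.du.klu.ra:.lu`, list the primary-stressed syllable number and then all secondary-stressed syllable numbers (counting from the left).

primary 1, secondary 3, 5

Weights: 1 gos H, 2 mi L, 3 du L, 4 klu L, 5 ra: H, 6 lu L.
Parse right to left (heavy = foot alone; LL = one foot; stranded L unfooted): (ˈgos) mi (ˈdu.klu) (ˈra:) lu.
Foot heads: 1, 3, 5.
Primary stress on the leftmost head = syllable 1.
Secondary stress on 3, 5: ˈgos.mi.ˌdu.klu.ˌra:.lu.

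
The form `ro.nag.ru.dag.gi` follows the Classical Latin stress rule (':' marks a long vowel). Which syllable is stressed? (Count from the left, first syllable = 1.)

Classical Latin: stress the penult if heavy (long vowel or closed), else the antepenult.
Weights: 3 ru L, 4 dag H, 5 gi L.
The penult (syllable 4, dag) is heavy, so it takes stress.
Stress on syllable 4: ro.nag.ru.ˈdag.gi.

4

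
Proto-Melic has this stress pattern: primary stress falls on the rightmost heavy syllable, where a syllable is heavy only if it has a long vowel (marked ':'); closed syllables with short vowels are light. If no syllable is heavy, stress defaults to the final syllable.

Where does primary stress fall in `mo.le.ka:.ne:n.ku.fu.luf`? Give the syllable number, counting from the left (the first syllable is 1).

Weights: 1 mo L, 2 le L, 3 ka: H, 4 ne:n H, 5 ku L, 6 fu L, 7 luf L.
Heavy syllables in the domain: 3, 4. The rightmost is syllable 4 (ne:n).
Primary stress: syllable 4 → mo.le.ka:.ˈne:n.ku.fu.luf.

4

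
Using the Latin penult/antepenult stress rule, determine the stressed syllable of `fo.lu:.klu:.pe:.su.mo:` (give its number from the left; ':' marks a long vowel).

4

Classical Latin: stress the penult if heavy (long vowel or closed), else the antepenult.
Weights: 4 pe: H, 5 su L, 6 mo: H.
The penult (syllable 5, su) is light, so stress falls on the antepenult (syllable 4, pe:).
Stress on syllable 4: fo.lu:.klu:.ˈpe:.su.mo:.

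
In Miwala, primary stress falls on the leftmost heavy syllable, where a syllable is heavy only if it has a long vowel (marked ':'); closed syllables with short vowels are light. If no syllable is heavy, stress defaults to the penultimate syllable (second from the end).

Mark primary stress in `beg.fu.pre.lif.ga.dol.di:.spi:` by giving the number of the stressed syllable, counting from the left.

7

Weights: 1 beg L, 2 fu L, 3 pre L, 4 lif L, 5 ga L, 6 dol L, 7 di: H, 8 spi: H.
Heavy syllables in the domain: 7, 8. The leftmost is syllable 7 (di:).
Primary stress: syllable 7 → beg.fu.pre.lif.ga.dol.ˈdi:.spi:.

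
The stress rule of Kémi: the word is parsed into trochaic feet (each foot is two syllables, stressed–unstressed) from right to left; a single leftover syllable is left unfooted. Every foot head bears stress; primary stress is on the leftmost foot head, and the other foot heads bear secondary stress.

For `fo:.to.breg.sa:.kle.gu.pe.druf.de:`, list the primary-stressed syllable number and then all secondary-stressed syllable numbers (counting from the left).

Parse right to left into trochaic (ˈσσ) feet: fo: (ˈto.breg) (ˈsa:.kle) (ˈgu.pe) (ˈdruf.de:). Syllable 1 is left unfooted.
Foot heads (stressed positions): 2, 4, 6, 8.
End Rule Leftmost: primary stress on the leftmost head = syllable 2.
Secondary stress on 4, 6, 8: fo:.ˈto.breg.ˌsa:.kle.ˌgu.pe.ˌdruf.de:.

primary 2, secondary 4, 6, 8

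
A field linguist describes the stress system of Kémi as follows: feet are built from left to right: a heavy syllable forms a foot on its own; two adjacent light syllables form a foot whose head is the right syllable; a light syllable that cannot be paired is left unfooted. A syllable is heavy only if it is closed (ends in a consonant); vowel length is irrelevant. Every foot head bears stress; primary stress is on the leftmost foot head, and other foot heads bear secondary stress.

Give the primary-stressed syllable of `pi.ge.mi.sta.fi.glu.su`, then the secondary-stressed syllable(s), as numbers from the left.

Weights: 1 pi L, 2 ge L, 3 mi L, 4 sta L, 5 fi L, 6 glu L, 7 su L.
Parse left to right (heavy = foot alone; LL = one foot; stranded L unfooted): (pi.ˈge) (mi.ˈsta) (fi.ˈglu) su.
Foot heads: 2, 4, 6.
Primary stress on the leftmost head = syllable 2.
Secondary stress on 4, 6: pi.ˈge.mi.ˌsta.fi.ˌglu.su.

primary 2, secondary 4, 6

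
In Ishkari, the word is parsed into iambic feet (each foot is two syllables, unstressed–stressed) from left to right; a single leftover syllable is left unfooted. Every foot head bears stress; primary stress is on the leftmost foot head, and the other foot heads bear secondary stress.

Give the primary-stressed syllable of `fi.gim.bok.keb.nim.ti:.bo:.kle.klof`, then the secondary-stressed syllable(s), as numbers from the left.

Parse left to right into iambic (σˈσ) feet: (fi.ˈgim) (bok.ˈkeb) (nim.ˈti:) (bo:.ˈkle) klof. Syllable 9 is left unfooted.
Foot heads (stressed positions): 2, 4, 6, 8.
End Rule Leftmost: primary stress on the leftmost head = syllable 2.
Secondary stress on 4, 6, 8: fi.ˈgim.bok.ˌkeb.nim.ˌti:.bo:.ˌkle.klof.

primary 2, secondary 4, 6, 8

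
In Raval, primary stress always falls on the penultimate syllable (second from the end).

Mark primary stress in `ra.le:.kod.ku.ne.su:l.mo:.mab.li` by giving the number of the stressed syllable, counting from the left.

8

The word has 9 syllables; the penultimate syllable (second from the end) is syllable 8 (mab).
Primary stress: syllable 8 → ra.le:.kod.ku.ne.su:l.mo:.ˈmab.li.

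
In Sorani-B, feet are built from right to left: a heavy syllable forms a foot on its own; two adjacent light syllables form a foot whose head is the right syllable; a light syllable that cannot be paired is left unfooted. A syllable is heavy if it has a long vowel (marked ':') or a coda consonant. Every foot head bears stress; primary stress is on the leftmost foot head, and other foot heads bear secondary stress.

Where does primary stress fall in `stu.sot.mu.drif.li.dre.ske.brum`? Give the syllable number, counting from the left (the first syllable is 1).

2

Weights: 1 stu L, 2 sot H, 3 mu L, 4 drif H, 5 li L, 6 dre L, 7 ske L, 8 brum H.
Parse right to left (heavy = foot alone; LL = one foot; stranded L unfooted): stu (ˈsot) mu (ˈdrif) li (dre.ˈske) (ˈbrum).
Foot heads: 2, 4, 7, 8.
Primary stress on the leftmost head = syllable 2.
Primary stress: syllable 2 → stu.ˈsot.mu.drif.li.dre.ske.brum.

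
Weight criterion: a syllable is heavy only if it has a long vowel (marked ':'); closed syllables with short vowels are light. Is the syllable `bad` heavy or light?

`bad`: short vowel, closed (coda /d/). Short vowel → light.

light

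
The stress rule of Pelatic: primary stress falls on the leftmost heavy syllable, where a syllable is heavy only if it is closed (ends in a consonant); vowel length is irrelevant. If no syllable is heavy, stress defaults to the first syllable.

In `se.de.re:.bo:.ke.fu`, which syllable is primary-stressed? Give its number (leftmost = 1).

1

Weights: 1 se L, 2 de L, 3 re: L, 4 bo: L, 5 ke L, 6 fu L.
No heavy syllable in the domain; default to the first syllable = syllable 1.
Primary stress: syllable 1 → ˈse.de.re:.bo:.ke.fu.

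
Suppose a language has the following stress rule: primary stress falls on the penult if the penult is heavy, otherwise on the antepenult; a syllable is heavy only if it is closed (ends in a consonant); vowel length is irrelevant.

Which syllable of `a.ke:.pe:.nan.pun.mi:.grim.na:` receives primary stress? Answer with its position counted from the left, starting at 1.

Weights: 6 mi: L, 7 grim H, 8 na: L.
The penult (syllable 7, grim) is heavy, so it takes stress.
Primary stress: syllable 7 → a.ke:.pe:.nan.pun.mi:.ˈgrim.na:.

7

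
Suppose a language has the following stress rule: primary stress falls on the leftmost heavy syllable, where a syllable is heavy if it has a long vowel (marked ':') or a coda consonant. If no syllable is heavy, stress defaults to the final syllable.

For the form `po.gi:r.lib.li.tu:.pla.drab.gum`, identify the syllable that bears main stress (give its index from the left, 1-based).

Weights: 1 po L, 2 gi:r H, 3 lib H, 4 li L, 5 tu: H, 6 pla L, 7 drab H, 8 gum H.
Heavy syllables in the domain: 2, 3, 5, 7, 8. The leftmost is syllable 2 (gi:r).
Primary stress: syllable 2 → po.ˈgi:r.lib.li.tu:.pla.drab.gum.

2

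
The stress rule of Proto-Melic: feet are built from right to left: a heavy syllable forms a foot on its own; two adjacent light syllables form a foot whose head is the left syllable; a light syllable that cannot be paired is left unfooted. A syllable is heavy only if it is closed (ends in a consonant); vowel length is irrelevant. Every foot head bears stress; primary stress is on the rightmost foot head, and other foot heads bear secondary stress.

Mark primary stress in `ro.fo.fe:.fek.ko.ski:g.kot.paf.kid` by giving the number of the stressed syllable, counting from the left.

Weights: 1 ro L, 2 fo L, 3 fe: L, 4 fek H, 5 ko L, 6 ski:g H, 7 kot H, 8 paf H, 9 kid H.
Parse right to left (heavy = foot alone; LL = one foot; stranded L unfooted): ro (ˈfo.fe:) (ˈfek) ko (ˈski:g) (ˈkot) (ˈpaf) (ˈkid).
Foot heads: 2, 4, 6, 7, 8, 9.
Primary stress on the rightmost head = syllable 9.
Primary stress: syllable 9 → ro.fo.fe:.fek.ko.ski:g.kot.paf.ˈkid.

9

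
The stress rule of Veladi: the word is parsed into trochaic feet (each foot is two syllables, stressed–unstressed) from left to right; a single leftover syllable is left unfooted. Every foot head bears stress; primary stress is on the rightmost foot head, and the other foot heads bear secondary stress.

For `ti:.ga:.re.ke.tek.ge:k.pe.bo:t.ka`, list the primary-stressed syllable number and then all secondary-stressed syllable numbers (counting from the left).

Parse left to right into trochaic (ˈσσ) feet: (ˈti:.ga:) (ˈre.ke) (ˈtek.ge:k) (ˈpe.bo:t) ka. Syllable 9 is left unfooted.
Foot heads (stressed positions): 1, 3, 5, 7.
End Rule Rightmost: primary stress on the rightmost head = syllable 7.
Secondary stress on 1, 3, 5: ˌti:.ga:.ˌre.ke.ˌtek.ge:k.ˈpe.bo:t.ka.

primary 7, secondary 1, 3, 5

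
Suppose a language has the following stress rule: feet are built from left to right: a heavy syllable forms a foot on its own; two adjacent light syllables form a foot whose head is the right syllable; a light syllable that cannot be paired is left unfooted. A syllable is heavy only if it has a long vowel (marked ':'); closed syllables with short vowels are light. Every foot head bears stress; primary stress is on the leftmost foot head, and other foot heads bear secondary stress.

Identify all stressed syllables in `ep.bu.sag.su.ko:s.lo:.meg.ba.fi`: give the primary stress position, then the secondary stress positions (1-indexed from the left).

Weights: 1 ep L, 2 bu L, 3 sag L, 4 su L, 5 ko:s H, 6 lo: H, 7 meg L, 8 ba L, 9 fi L.
Parse left to right (heavy = foot alone; LL = one foot; stranded L unfooted): (ep.ˈbu) (sag.ˈsu) (ˈko:s) (ˈlo:) (meg.ˈba) fi.
Foot heads: 2, 4, 5, 6, 8.
Primary stress on the leftmost head = syllable 2.
Secondary stress on 4, 5, 6, 8: ep.ˈbu.sag.ˌsu.ˌko:s.ˌlo:.meg.ˌba.fi.

primary 2, secondary 4, 5, 6, 8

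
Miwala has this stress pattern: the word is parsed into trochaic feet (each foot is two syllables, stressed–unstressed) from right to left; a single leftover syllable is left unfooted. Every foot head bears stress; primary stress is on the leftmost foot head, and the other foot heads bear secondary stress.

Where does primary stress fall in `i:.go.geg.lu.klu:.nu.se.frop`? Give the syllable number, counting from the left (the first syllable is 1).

1

Parse right to left into trochaic (ˈσσ) feet: (ˈi:.go) (ˈgeg.lu) (ˈklu:.nu) (ˈse.frop).
Foot heads (stressed positions): 1, 3, 5, 7.
End Rule Leftmost: primary stress on the leftmost head = syllable 1.
Primary stress: syllable 1 → ˈi:.go.geg.lu.klu:.nu.se.frop.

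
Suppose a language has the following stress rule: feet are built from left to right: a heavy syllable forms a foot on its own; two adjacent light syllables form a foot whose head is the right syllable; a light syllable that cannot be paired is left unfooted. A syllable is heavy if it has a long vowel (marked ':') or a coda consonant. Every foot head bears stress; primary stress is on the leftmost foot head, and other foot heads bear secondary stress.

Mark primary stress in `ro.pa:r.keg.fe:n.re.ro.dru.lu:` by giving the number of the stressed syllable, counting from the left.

2

Weights: 1 ro L, 2 pa:r H, 3 keg H, 4 fe:n H, 5 re L, 6 ro L, 7 dru L, 8 lu: H.
Parse left to right (heavy = foot alone; LL = one foot; stranded L unfooted): ro (ˈpa:r) (ˈkeg) (ˈfe:n) (re.ˈro) dru (ˈlu:).
Foot heads: 2, 3, 4, 6, 8.
Primary stress on the leftmost head = syllable 2.
Primary stress: syllable 2 → ro.ˈpa:r.keg.fe:n.re.ro.dru.lu:.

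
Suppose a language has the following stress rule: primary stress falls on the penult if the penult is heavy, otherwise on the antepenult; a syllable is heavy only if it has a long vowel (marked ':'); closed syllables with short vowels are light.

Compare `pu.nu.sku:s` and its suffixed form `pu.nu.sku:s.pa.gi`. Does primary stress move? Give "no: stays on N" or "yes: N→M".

Base `pu.nu.sku:s` (3 syllables):
  Weights: 1 pu L, 2 nu L, 3 sku:s H.
  The penult (syllable 2, nu) is light, so stress falls on the antepenult (syllable 1, pu).
  → primary stress on syllable 1.
Suffixed `pu.nu.sku:s.pa.gi` (5 syllables):
  Weights: 3 sku:s H, 4 pa L, 5 gi L.
  The penult (syllable 4, pa) is light, so stress falls on the antepenult (syllable 3, sku:s).
  → primary stress on syllable 3.

yes: 1→3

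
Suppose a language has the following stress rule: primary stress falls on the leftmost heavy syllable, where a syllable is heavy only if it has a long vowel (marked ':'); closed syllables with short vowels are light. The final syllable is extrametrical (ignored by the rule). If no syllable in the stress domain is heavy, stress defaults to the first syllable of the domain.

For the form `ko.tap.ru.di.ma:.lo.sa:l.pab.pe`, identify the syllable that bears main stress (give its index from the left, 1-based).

5

The final syllable (9, pe) is extrametrical; the stress domain is syllables 1–8.
Weights: 1 ko L, 2 tap L, 3 ru L, 4 di L, 5 ma: H, 6 lo L, 7 sa:l H, 8 pab L.
Heavy syllables in the domain: 5, 7. The leftmost is syllable 5 (ma:).
Primary stress: syllable 5 → ko.tap.ru.di.ˈma:.lo.sa:l.pab.pe.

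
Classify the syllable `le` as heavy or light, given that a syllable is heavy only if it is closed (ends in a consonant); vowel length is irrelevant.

`le`: short vowel, open (no coda). Open (no coda) → light.

light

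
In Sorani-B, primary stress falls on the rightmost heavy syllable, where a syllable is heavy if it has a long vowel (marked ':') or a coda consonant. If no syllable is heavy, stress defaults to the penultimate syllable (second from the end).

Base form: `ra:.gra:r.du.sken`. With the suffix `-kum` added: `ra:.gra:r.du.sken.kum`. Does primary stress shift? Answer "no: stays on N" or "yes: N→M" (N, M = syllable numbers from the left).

Base `ra:.gra:r.du.sken` (4 syllables):
  Weights: 1 ra: H, 2 gra:r H, 3 du L, 4 sken H.
  Heavy syllables in the domain: 1, 2, 4. The rightmost is syllable 4 (sken).
  → primary stress on syllable 4.
Suffixed `ra:.gra:r.du.sken.kum` (5 syllables):
  Weights: 1 ra: H, 2 gra:r H, 3 du L, 4 sken H, 5 kum H.
  Heavy syllables in the domain: 1, 2, 4, 5. The rightmost is syllable 5 (kum).
  → primary stress on syllable 5.

yes: 4→5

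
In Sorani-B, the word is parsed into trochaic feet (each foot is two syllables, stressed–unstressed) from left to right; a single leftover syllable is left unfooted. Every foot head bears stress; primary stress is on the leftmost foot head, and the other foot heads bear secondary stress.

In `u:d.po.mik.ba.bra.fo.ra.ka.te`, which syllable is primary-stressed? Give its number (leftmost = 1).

Parse left to right into trochaic (ˈσσ) feet: (ˈu:d.po) (ˈmik.ba) (ˈbra.fo) (ˈra.ka) te. Syllable 9 is left unfooted.
Foot heads (stressed positions): 1, 3, 5, 7.
End Rule Leftmost: primary stress on the leftmost head = syllable 1.
Primary stress: syllable 1 → ˈu:d.po.mik.ba.bra.fo.ra.ka.te.

1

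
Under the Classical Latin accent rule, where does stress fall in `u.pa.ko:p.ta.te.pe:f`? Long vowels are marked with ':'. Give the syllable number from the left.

4

Classical Latin: stress the penult if heavy (long vowel or closed), else the antepenult.
Weights: 4 ta L, 5 te L, 6 pe:f H.
The penult (syllable 5, te) is light, so stress falls on the antepenult (syllable 4, ta).
Stress on syllable 4: u.pa.ko:p.ˈta.te.pe:f.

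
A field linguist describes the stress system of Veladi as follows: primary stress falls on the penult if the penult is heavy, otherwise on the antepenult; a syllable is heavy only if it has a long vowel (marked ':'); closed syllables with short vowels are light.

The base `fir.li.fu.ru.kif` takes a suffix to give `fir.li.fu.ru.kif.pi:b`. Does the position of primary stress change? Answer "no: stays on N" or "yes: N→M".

Base `fir.li.fu.ru.kif` (5 syllables):
  Weights: 3 fu L, 4 ru L, 5 kif L.
  The penult (syllable 4, ru) is light, so stress falls on the antepenult (syllable 3, fu).
  → primary stress on syllable 3.
Suffixed `fir.li.fu.ru.kif.pi:b` (6 syllables):
  Weights: 4 ru L, 5 kif L, 6 pi:b H.
  The penult (syllable 5, kif) is light, so stress falls on the antepenult (syllable 4, ru).
  → primary stress on syllable 4.

yes: 3→4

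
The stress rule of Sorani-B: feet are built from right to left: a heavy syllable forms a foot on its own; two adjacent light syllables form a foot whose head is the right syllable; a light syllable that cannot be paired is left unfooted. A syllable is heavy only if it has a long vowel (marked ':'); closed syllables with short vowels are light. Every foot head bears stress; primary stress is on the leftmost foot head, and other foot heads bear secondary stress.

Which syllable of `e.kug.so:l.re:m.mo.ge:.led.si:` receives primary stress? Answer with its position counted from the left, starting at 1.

2

Weights: 1 e L, 2 kug L, 3 so:l H, 4 re:m H, 5 mo L, 6 ge: H, 7 led L, 8 si: H.
Parse right to left (heavy = foot alone; LL = one foot; stranded L unfooted): (e.ˈkug) (ˈso:l) (ˈre:m) mo (ˈge:) led (ˈsi:).
Foot heads: 2, 3, 4, 6, 8.
Primary stress on the leftmost head = syllable 2.
Primary stress: syllable 2 → e.ˈkug.so:l.re:m.mo.ge:.led.si:.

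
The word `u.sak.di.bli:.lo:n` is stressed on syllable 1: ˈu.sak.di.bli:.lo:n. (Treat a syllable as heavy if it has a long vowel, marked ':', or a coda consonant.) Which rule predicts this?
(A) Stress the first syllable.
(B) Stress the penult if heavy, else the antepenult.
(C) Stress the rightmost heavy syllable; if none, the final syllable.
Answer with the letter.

A

Rule A → syllable 1 ✓.
Rule B → syllable 4 (observed: 1).
Rule C → syllable 5 (observed: 1).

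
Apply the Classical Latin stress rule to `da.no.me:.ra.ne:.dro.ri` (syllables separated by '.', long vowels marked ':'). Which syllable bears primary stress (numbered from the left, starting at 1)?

Classical Latin: stress the penult if heavy (long vowel or closed), else the antepenult.
Weights: 5 ne: H, 6 dro L, 7 ri L.
The penult (syllable 6, dro) is light, so stress falls on the antepenult (syllable 5, ne:).
Stress on syllable 5: da.no.me:.ra.ˈne:.dro.ri.

5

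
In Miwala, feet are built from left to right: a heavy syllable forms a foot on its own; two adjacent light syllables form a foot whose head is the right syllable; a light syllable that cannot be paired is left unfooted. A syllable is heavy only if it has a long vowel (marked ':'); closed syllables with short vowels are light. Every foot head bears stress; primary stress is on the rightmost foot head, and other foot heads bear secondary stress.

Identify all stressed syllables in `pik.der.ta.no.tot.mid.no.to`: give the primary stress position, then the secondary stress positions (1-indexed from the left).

Weights: 1 pik L, 2 der L, 3 ta L, 4 no L, 5 tot L, 6 mid L, 7 no L, 8 to L.
Parse left to right (heavy = foot alone; LL = one foot; stranded L unfooted): (pik.ˈder) (ta.ˈno) (tot.ˈmid) (no.ˈto).
Foot heads: 2, 4, 6, 8.
Primary stress on the rightmost head = syllable 8.
Secondary stress on 2, 4, 6: pik.ˌder.ta.ˌno.tot.ˌmid.no.ˈto.

primary 8, secondary 2, 4, 6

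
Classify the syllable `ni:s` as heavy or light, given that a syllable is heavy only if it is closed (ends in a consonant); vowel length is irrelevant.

`ni:s`: long vowel, closed (coda /s/). Closed (coda /s/) → heavy.

heavy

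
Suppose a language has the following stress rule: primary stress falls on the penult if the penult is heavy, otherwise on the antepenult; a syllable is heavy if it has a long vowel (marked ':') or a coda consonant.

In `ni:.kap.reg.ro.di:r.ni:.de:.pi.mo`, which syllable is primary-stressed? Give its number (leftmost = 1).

Weights: 7 de: H, 8 pi L, 9 mo L.
The penult (syllable 8, pi) is light, so stress falls on the antepenult (syllable 7, de:).
Primary stress: syllable 7 → ni:.kap.reg.ro.di:r.ni:.ˈde:.pi.mo.

7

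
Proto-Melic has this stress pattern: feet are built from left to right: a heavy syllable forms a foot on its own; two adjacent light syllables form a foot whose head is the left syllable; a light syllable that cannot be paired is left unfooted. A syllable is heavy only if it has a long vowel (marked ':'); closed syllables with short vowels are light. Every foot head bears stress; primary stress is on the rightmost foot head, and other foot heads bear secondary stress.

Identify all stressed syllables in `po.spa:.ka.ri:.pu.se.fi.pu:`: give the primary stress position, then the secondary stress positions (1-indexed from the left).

primary 8, secondary 2, 4, 5

Weights: 1 po L, 2 spa: H, 3 ka L, 4 ri: H, 5 pu L, 6 se L, 7 fi L, 8 pu: H.
Parse left to right (heavy = foot alone; LL = one foot; stranded L unfooted): po (ˈspa:) ka (ˈri:) (ˈpu.se) fi (ˈpu:).
Foot heads: 2, 4, 5, 8.
Primary stress on the rightmost head = syllable 8.
Secondary stress on 2, 4, 5: po.ˌspa:.ka.ˌri:.ˌpu.se.fi.ˈpu:.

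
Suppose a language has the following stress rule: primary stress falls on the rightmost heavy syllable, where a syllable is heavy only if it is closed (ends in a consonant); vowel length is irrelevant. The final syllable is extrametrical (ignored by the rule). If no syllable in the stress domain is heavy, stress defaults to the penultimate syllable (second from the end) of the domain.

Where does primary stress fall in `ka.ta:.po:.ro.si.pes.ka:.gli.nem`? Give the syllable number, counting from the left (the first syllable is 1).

The final syllable (9, nem) is extrametrical; the stress domain is syllables 1–8.
Weights: 1 ka L, 2 ta: L, 3 po: L, 4 ro L, 5 si L, 6 pes H, 7 ka: L, 8 gli L.
Heavy syllables in the domain: 6. The rightmost is syllable 6 (pes).
Primary stress: syllable 6 → ka.ta:.po:.ro.si.ˈpes.ka:.gli.nem.

6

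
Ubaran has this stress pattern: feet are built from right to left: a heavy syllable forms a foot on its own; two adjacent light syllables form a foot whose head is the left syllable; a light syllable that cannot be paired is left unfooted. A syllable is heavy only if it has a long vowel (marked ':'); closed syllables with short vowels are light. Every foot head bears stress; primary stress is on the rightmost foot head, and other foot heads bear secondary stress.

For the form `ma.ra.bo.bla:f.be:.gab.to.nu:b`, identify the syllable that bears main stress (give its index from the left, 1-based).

8

Weights: 1 ma L, 2 ra L, 3 bo L, 4 bla:f H, 5 be: H, 6 gab L, 7 to L, 8 nu:b H.
Parse right to left (heavy = foot alone; LL = one foot; stranded L unfooted): ma (ˈra.bo) (ˈbla:f) (ˈbe:) (ˈgab.to) (ˈnu:b).
Foot heads: 2, 4, 5, 6, 8.
Primary stress on the rightmost head = syllable 8.
Primary stress: syllable 8 → ma.ra.bo.bla:f.be:.gab.to.ˈnu:b.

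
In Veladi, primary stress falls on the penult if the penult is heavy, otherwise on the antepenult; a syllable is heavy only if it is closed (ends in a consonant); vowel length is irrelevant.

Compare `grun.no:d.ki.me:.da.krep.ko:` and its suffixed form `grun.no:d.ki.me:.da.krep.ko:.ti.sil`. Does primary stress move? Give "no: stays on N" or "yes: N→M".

Base `grun.no:d.ki.me:.da.krep.ko:` (7 syllables):
  Weights: 5 da L, 6 krep H, 7 ko: L.
  The penult (syllable 6, krep) is heavy, so it takes stress.
  → primary stress on syllable 6.
Suffixed `grun.no:d.ki.me:.da.krep.ko:.ti.sil` (9 syllables):
  Weights: 7 ko: L, 8 ti L, 9 sil H.
  The penult (syllable 8, ti) is light, so stress falls on the antepenult (syllable 7, ko:).
  → primary stress on syllable 7.

yes: 6→7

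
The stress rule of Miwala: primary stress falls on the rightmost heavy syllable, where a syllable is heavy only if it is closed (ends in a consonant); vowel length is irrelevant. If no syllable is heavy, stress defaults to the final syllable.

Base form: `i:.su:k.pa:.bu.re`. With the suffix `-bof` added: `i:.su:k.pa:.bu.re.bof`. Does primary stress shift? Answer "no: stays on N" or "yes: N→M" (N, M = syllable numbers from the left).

yes: 2→6

Base `i:.su:k.pa:.bu.re` (5 syllables):
  Weights: 1 i: L, 2 su:k H, 3 pa: L, 4 bu L, 5 re L.
  Heavy syllables in the domain: 2. The rightmost is syllable 2 (su:k).
  → primary stress on syllable 2.
Suffixed `i:.su:k.pa:.bu.re.bof` (6 syllables):
  Weights: 1 i: L, 2 su:k H, 3 pa: L, 4 bu L, 5 re L, 6 bof H.
  Heavy syllables in the domain: 2, 6. The rightmost is syllable 6 (bof).
  → primary stress on syllable 6.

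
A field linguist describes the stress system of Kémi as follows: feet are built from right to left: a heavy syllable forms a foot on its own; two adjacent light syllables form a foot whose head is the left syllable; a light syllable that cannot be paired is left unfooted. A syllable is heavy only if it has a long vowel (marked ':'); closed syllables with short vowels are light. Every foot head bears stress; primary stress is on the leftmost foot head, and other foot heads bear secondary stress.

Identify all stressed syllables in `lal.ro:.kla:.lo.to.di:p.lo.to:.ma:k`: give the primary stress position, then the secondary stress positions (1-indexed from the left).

primary 2, secondary 3, 4, 6, 8, 9

Weights: 1 lal L, 2 ro: H, 3 kla: H, 4 lo L, 5 to L, 6 di:p H, 7 lo L, 8 to: H, 9 ma:k H.
Parse right to left (heavy = foot alone; LL = one foot; stranded L unfooted): lal (ˈro:) (ˈkla:) (ˈlo.to) (ˈdi:p) lo (ˈto:) (ˈma:k).
Foot heads: 2, 3, 4, 6, 8, 9.
Primary stress on the leftmost head = syllable 2.
Secondary stress on 3, 4, 6, 8, 9: lal.ˈro:.ˌkla:.ˌlo.to.ˌdi:p.lo.ˌto:.ˌma:k.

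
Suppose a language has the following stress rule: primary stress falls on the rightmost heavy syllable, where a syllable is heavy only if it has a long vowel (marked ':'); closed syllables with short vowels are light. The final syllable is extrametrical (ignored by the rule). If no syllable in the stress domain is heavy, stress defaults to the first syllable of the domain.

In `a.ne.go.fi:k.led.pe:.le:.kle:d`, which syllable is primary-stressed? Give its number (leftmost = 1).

The final syllable (8, kle:d) is extrametrical; the stress domain is syllables 1–7.
Weights: 1 a L, 2 ne L, 3 go L, 4 fi:k H, 5 led L, 6 pe: H, 7 le: H.
Heavy syllables in the domain: 4, 6, 7. The rightmost is syllable 7 (le:).
Primary stress: syllable 7 → a.ne.go.fi:k.led.pe:.ˈle:.kle:d.

7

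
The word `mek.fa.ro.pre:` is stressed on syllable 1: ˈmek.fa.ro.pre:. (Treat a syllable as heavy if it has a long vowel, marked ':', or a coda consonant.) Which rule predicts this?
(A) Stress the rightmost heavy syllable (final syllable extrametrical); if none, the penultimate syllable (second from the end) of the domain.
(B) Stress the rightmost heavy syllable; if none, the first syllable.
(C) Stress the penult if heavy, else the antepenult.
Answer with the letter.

A

Rule A → syllable 1 ✓.
Rule B → syllable 4 (observed: 1).
Rule C → syllable 2 (observed: 1).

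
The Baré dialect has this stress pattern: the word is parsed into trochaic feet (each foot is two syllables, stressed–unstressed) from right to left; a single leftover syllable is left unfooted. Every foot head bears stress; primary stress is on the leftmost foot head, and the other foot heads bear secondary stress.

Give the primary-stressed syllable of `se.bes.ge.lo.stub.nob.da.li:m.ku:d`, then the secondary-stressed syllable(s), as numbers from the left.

primary 2, secondary 4, 6, 8

Parse right to left into trochaic (ˈσσ) feet: se (ˈbes.ge) (ˈlo.stub) (ˈnob.da) (ˈli:m.ku:d). Syllable 1 is left unfooted.
Foot heads (stressed positions): 2, 4, 6, 8.
End Rule Leftmost: primary stress on the leftmost head = syllable 2.
Secondary stress on 4, 6, 8: se.ˈbes.ge.ˌlo.stub.ˌnob.da.ˌli:m.ku:d.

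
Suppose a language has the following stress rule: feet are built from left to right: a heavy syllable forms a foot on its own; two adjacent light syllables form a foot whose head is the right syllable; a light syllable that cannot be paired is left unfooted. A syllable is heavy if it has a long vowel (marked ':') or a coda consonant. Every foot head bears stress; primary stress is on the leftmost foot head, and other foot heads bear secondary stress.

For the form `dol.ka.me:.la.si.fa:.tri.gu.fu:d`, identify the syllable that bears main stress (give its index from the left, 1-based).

Weights: 1 dol H, 2 ka L, 3 me: H, 4 la L, 5 si L, 6 fa: H, 7 tri L, 8 gu L, 9 fu:d H.
Parse left to right (heavy = foot alone; LL = one foot; stranded L unfooted): (ˈdol) ka (ˈme:) (la.ˈsi) (ˈfa:) (tri.ˈgu) (ˈfu:d).
Foot heads: 1, 3, 5, 6, 8, 9.
Primary stress on the leftmost head = syllable 1.
Primary stress: syllable 1 → ˈdol.ka.me:.la.si.fa:.tri.gu.fu:d.

1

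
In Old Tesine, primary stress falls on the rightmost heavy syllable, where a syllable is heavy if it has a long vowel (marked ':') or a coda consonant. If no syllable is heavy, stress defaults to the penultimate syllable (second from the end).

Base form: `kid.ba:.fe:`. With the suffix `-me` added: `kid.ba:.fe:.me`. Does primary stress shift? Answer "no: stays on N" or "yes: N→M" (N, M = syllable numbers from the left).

Base `kid.ba:.fe:` (3 syllables):
  Weights: 1 kid H, 2 ba: H, 3 fe: H.
  Heavy syllables in the domain: 1, 2, 3. The rightmost is syllable 3 (fe:).
  → primary stress on syllable 3.
Suffixed `kid.ba:.fe:.me` (4 syllables):
  Weights: 1 kid H, 2 ba: H, 3 fe: H, 4 me L.
  Heavy syllables in the domain: 1, 2, 3. The rightmost is syllable 3 (fe:).
  → primary stress on syllable 3.

no: stays on 3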